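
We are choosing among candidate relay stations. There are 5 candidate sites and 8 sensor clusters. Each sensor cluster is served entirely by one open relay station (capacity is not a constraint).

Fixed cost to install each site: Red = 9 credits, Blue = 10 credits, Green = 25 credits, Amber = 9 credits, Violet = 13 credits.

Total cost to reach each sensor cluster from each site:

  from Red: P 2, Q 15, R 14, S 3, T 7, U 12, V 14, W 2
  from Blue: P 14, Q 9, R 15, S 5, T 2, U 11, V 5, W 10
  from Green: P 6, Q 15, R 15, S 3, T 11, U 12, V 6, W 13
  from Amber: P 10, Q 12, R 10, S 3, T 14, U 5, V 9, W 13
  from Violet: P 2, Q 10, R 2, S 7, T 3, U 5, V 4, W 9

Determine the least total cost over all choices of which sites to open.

For any fixed open set, each sensor cluster goes to its cheapest open site; total = fixed + service.
{Red, Violet}: P→Red 2, Q→Violet 10, R→Violet 2, S→Red 3, T→Violet 3, U→Violet 5, V→Violet 4, W→Red 2. Service 31; fixed 22; total 53.
{Violet}: service 42 + fixed 13 = 55
{Amber, Violet}: P→Violet 2, Q→Violet 10, R→Violet 2, S→Amber 3, T→Violet 3, U→Amber 5, V→Violet 4, W→Violet 9. Service 38; fixed 22; total 60.
{Red, Blue, Green, Amber, Violet}: P→Red 2, Q→Blue 9, R→Violet 2, S→Red 3, T→Blue 2, U→Amber 5, V→Violet 4, W→Red 2. Service 29; fixed 66; total 95.
No other subset beats 53.

Minimum total cost: 53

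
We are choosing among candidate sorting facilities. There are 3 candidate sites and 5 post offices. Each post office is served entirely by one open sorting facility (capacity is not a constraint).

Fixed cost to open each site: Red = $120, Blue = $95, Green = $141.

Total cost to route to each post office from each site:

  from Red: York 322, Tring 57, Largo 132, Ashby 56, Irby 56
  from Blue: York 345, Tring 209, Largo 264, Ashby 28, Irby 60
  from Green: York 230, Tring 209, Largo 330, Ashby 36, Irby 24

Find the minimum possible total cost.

For any fixed open set, each post office goes to its cheapest open site; total = fixed + service.
{Red, Green}: York→Green 230, Tring→Red 57, Largo→Red 132, Ashby→Green 36, Irby→Green 24. Service 479; fixed 261; total 740.
{Red}: service 623 + fixed 120 = 743
{Red, Blue}: service 595 + fixed 215 = 810
{Red, Blue, Green}: York→Green 230, Tring→Red 57, Largo→Red 132, Ashby→Blue 28, Irby→Green 24. Service 471; fixed 356; total 827.
No other subset beats 740.

Minimum total cost: 740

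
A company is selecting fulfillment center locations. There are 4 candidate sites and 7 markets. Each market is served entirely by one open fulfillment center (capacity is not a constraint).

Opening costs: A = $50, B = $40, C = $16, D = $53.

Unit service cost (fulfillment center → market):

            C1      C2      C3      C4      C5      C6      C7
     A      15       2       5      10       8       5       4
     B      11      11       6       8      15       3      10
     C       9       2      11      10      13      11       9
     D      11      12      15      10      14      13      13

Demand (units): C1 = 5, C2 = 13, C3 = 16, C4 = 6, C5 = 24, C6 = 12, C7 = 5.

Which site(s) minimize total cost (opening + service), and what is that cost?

For any fixed open set, each market goes to its cheapest open site; total = fixed + service.
{A, B}: C1→B 11·5=55, C2→A 2·13=26, C3→A 5·16=80, C4→B 8·6=48, C5→A 8·24=192, C6→B 3·12=36, C7→A 4·5=20. Service 457; fixed 90; total 547.
{A, C}: service 483 + fixed 66 = 549
{A, B, C}: C1→C 9·5=45, C2→A 2·13=26, C3→A 5·16=80, C4→B 8·6=48, C5→A 8·24=192, C6→B 3·12=36, C7→A 4·5=20. Service 447; fixed 106; total 553.
{A, B, C, D}: service 447 + fixed 159 = 606
No other subset beats 547.

Open A and B; minimum total cost 547.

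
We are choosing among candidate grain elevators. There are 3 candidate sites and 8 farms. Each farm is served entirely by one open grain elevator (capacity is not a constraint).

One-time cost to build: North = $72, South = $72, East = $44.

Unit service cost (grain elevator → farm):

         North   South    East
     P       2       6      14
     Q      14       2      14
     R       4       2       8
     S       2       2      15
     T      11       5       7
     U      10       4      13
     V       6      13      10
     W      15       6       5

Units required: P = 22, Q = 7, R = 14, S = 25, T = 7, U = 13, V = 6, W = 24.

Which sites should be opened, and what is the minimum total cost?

For any fixed open set, each farm goes to its cheapest open site; total = fixed + service.
{North, South}: P→North 2·22=44, Q→South 2·7=14, R→South 2·14=28, S→North 2·25=50, T→South 5·7=35, U→South 4·13=52, V→North 6·6=36, W→South 6·24=144. Service 403; fixed 144; total 547.
{North, South, East}: service 379 + fixed 188 = 567
{South}: P→South 6·22=132, Q→South 2·7=14, R→South 2·14=28, S→South 2·25=50, T→South 5·7=35, U→South 4·13=52, V→South 13·6=78, W→South 6·24=144. Service 533; fixed 72; total 605.
{East}: service 1291 + fixed 44 = 1335
No other subset beats 547.

Open North and South; minimum total cost 547.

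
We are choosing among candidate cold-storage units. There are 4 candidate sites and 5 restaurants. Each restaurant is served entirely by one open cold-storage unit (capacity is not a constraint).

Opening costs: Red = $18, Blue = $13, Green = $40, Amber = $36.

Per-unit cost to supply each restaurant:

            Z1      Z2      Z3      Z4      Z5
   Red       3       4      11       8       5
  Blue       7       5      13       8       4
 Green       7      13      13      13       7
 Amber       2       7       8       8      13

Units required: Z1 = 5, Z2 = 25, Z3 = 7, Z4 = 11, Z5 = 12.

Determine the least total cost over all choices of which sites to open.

For any fixed open set, each restaurant goes to its cheapest open site; total = fixed + service.
{Red}: Z1→Red 3·5=15, Z2→Red 4·25=100, Z3→Red 11·7=77, Z4→Red 8·11=88, Z5→Red 5·12=60. Service 340; fixed 18; total 358.
{Red, Blue}: service 328 + fixed 31 = 359
{Red, Amber}: Z1→Amber 2·5=10, Z2→Red 4·25=100, Z3→Amber 8·7=56, Z4→Red 8·11=88, Z5→Red 5·12=60. Service 314; fixed 54; total 368.
{Red, Blue, Green, Amber}: service 302 + fixed 107 = 409
No other subset beats 358.

Minimum total cost: 358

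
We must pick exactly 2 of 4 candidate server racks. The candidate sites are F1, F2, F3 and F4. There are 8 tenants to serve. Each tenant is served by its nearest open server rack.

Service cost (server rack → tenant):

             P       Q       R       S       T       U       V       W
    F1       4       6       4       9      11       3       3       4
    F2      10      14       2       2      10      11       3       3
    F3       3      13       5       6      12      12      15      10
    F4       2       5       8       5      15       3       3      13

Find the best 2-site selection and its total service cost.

Choose F2 and F4; total service cost 30.

With exactly 2 open, each tenant uses its cheapest among the chosen.
{F2, F4}: P→F4 2, Q→F4 5, R→F2 2, S→F2 2, T→F2 10, U→F4 3, V→F2 3, W→F2 3. Service cost 30.
{F1, F2}: service cost 33
{F1, F4}: service cost 37
Among all 6 size-2 choices, {F2, F4} is lowest.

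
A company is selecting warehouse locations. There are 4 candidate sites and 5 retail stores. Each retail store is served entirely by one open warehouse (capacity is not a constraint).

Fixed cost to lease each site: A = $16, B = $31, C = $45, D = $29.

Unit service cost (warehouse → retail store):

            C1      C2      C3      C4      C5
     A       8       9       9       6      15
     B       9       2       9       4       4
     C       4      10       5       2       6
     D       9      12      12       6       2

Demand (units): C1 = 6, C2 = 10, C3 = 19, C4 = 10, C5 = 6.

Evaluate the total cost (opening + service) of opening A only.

Each retail store is assigned to its cheapest site among the open ones.
{A}: C1→A 8·6=48, C2→A 9·10=90, C3→A 9·19=171, C4→A 6·10=60, C5→A 15·6=90. Service 459; fixed 16; total 475.

Total cost: 475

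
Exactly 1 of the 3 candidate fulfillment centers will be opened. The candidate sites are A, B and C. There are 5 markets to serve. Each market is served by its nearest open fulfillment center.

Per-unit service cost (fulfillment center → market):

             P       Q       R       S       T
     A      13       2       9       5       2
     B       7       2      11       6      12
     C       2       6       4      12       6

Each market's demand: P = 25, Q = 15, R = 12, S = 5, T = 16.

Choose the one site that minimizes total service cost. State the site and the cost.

With exactly 1 open, each market uses its cheapest among the chosen.
{C}: P→C 2·25=50, Q→C 6·15=90, R→C 4·12=48, S→C 12·5=60, T→C 6·16=96. Service cost 344.
{A}: service cost 520
{B}: service cost 559
Among all 3 size-1 choices, {C} is lowest.

Choose C only; total service cost 344.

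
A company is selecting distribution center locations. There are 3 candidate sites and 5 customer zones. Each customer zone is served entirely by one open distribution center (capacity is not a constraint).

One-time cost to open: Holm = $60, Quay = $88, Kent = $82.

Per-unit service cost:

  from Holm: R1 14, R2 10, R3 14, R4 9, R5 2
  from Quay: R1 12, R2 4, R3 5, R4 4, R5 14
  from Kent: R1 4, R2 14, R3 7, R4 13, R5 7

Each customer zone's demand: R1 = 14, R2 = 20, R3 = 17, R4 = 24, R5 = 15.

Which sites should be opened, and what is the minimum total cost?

For any fixed open set, each customer zone goes to its cheapest open site; total = fixed + service.
{Holm, Quay, Kent}: R1→Kent 4·14=56, R2→Quay 4·20=80, R3→Quay 5·17=85, R4→Quay 4·24=96, R5→Holm 2·15=30. Service 347; fixed 230; total 577.
{Quay, Kent}: service 422 + fixed 170 = 592
{Holm, Quay}: service 459 + fixed 148 = 607
{Holm}: service 880 + fixed 60 = 940
No other subset beats 577.

Open Holm, Quay and Kent; minimum total cost 577.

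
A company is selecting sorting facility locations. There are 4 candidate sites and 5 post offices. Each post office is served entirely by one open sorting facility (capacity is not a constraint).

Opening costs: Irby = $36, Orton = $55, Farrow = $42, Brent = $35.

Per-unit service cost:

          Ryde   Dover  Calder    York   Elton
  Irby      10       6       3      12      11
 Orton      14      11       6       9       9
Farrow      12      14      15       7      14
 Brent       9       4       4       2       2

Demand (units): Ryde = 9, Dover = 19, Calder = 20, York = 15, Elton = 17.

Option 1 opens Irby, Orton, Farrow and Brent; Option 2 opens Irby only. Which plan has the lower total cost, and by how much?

Option 1: {Irby, Orton, Farrow, Brent}: Ryde→Brent 9·9=81, Dover→Brent 4·19=76, Calder→Irby 3·20=60, York→Brent 2·15=30, Elton→Brent 2·17=34. Service 281; fixed 168; total 449.
Option 2: {Irby}: Ryde→Irby 10·9=90, Dover→Irby 6·19=114, Calder→Irby 3·20=60, York→Irby 12·15=180, Elton→Irby 11·17=187. Service 631; fixed 36; total 667.
Difference: |449 − 667| = 218.

Option 1 is cheaper by 218.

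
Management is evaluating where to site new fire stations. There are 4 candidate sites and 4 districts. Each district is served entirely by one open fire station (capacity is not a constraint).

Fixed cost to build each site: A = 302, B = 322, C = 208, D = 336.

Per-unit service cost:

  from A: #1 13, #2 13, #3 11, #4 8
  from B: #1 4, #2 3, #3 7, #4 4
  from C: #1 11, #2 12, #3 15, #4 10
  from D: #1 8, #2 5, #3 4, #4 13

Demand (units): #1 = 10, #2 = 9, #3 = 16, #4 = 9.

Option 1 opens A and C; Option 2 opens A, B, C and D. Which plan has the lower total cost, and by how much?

Option 1: {A, C}: #1→C 11·10=110, #2→C 12·9=108, #3→A 11·16=176, #4→A 8·9=72. Service 466; fixed 510; total 976.
Option 2: {A, B, C, D}: #1→B 4·10=40, #2→B 3·9=27, #3→D 4·16=64, #4→B 4·9=36. Service 167; fixed 1168; total 1335.
Difference: |976 − 1335| = 359.

Option 1 is cheaper by 359.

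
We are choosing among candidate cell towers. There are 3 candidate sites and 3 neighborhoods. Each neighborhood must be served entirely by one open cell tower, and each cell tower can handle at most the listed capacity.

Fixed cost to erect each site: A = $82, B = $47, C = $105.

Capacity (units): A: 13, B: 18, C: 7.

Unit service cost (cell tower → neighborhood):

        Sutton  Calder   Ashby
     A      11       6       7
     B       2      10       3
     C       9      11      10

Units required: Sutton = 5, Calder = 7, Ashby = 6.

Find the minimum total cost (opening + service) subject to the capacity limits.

Open {B}: Sutton→B 2·5=10, Calder→B 10·7=70, Ashby→B 3·6=18.
Loads: B carries 18/18. Service 98; fixed 47; total 145.
Next best feasible plan costs 199.

Minimum total cost: 145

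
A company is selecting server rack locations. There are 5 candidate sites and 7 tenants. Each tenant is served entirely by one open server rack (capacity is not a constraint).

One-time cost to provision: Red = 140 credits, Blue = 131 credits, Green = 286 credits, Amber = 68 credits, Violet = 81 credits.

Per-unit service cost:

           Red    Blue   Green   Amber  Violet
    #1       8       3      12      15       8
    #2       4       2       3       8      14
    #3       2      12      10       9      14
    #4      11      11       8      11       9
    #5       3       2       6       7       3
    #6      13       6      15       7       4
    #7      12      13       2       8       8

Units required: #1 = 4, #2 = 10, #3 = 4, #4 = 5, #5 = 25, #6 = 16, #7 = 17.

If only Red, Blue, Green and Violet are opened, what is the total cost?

Each tenant is assigned to its cheapest site among the open ones.
{Red, Blue, Green, Violet}: #1→Blue 3·4=12, #2→Blue 2·10=20, #3→Red 2·4=8, #4→Green 8·5=40, #5→Blue 2·25=50, #6→Violet 4·16=64, #7→Green 2·17=34. Service 228; fixed 638; total 866.

Total cost: 866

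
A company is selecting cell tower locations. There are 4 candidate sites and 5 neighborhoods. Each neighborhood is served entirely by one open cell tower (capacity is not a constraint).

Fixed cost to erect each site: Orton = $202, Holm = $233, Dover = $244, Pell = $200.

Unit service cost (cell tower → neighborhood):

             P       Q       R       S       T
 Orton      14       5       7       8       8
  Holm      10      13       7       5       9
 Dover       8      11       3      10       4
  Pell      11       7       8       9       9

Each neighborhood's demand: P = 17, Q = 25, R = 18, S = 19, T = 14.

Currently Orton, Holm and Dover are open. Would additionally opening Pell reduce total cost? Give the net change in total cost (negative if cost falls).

No — net change +200 (cost rises by 200).

Current service cost with {Orton, Holm, Dover}: 466.
Adding Pell: each neighborhood re-picks its cheapest; new service cost 466, saving 0.
Extra fixed cost: 200. Net change = 200 − 0 = 200.
(Totals: 1145 → 1345.)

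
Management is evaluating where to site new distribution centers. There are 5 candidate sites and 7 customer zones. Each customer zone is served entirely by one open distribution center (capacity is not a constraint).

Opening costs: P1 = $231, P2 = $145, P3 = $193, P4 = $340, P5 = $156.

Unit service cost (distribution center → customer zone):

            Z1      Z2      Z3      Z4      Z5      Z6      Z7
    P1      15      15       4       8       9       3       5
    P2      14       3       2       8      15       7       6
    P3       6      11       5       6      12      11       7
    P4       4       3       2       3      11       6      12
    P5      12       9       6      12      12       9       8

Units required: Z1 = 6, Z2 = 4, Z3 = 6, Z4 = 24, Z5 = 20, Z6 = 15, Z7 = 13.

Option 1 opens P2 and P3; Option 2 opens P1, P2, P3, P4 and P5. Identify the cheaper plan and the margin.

Option 1 is cheaper by 510.

Option 1: {P2, P3}: Z1→P3 6·6=36, Z2→P2 3·4=12, Z3→P2 2·6=12, Z4→P3 6·24=144, Z5→P3 12·20=240, Z6→P2 7·15=105, Z7→P2 6·13=78. Service 627; fixed 338; total 965.
Option 2: {P1, P2, P3, P4, P5}: Z1→P4 4·6=24, Z2→P2 3·4=12, Z3→P2 2·6=12, Z4→P4 3·24=72, Z5→P1 9·20=180, Z6→P1 3·15=45, Z7→P1 5·13=65. Service 410; fixed 1065; total 1475.
Difference: |965 − 1475| = 510.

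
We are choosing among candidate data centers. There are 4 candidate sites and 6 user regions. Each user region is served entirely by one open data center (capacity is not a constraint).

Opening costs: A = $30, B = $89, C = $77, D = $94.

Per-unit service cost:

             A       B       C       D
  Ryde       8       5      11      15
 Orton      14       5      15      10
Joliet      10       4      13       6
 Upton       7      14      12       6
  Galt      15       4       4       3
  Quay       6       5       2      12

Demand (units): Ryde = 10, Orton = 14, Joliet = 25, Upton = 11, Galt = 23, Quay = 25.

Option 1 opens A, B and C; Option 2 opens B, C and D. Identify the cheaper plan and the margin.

Option 1: {A, B, C}: Ryde→B 5·10=50, Orton→B 5·14=70, Joliet→B 4·25=100, Upton→A 7·11=77, Galt→B 4·23=92, Quay→C 2·25=50. Service 439; fixed 196; total 635.
Option 2: {B, C, D}: Ryde→B 5·10=50, Orton→B 5·14=70, Joliet→B 4·25=100, Upton→D 6·11=66, Galt→D 3·23=69, Quay→C 2·25=50. Service 405; fixed 260; total 665.
Difference: |635 − 665| = 30.

Option 1 is cheaper by 30.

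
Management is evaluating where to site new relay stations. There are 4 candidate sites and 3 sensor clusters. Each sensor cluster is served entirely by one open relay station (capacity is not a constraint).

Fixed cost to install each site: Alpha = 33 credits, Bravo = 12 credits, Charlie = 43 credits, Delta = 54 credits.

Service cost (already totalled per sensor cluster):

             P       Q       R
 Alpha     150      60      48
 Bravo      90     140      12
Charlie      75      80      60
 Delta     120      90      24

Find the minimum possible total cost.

For any fixed open set, each sensor cluster goes to its cheapest open site; total = fixed + service.
{Alpha, Bravo}: P→Bravo 90, Q→Alpha 60, R→Bravo 12. Service 162; fixed 45; total 207.
{Bravo, Charlie}: service 167 + fixed 55 = 222
{Alpha, Bravo, Charlie}: service 147 + fixed 88 = 235
{Alpha, Bravo, Charlie, Delta}: service 147 + fixed 142 = 289
(All 15 nonempty subsets were checked; Alpha and Bravo is lowest.)

Minimum total cost: 207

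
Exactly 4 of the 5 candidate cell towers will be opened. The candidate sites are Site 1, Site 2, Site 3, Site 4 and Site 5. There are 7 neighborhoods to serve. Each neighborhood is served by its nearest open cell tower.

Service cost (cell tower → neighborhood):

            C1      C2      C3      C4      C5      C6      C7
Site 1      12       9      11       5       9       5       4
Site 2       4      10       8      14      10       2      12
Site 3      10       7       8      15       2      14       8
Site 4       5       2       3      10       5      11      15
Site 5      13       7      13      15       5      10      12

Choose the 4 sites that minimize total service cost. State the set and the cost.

Choose Site 1, Site 2, Site 3 and Site 4; total service cost 22.

With exactly 4 open, each neighborhood uses its cheapest among the chosen.
{Site 1, Site 2, Site 3, Site 4}: C1→Site 2 4, C2→Site 4 2, C3→Site 4 3, C4→Site 1 5, C5→Site 3 2, C6→Site 2 2, C7→Site 1 4. Service cost 22.
{Site 1, Site 2, Site 4, Site 5}: service cost 25
{Site 1, Site 3, Site 4, Site 5}: service cost 26
Among all 5 size-4 choices, {Site 1, Site 2, Site 3, Site 4} is lowest.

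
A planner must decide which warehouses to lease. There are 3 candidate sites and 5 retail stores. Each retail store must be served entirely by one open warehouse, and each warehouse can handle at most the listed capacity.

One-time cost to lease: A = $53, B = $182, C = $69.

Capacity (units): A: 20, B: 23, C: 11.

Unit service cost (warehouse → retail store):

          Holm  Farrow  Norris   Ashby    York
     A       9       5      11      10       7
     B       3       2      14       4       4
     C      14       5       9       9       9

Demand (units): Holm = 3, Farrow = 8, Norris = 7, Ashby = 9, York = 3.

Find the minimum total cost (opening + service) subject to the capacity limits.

Minimum total cost: 369

Open {A, C}: Holm→A 9·3=27, Farrow→A 5·8=40, Norris→C 9·7=63, Ashby→A 10·9=90, York→C 9·3=27.
Loads: A carries 20/20, C carries 10/11. Service 247; fixed 122; total 369.
Next best feasible plan costs 378.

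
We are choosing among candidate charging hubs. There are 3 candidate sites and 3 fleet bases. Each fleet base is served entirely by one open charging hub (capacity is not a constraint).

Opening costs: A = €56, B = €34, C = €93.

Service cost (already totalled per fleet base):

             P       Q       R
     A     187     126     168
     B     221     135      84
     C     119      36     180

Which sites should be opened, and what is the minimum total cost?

Open B and C; minimum total cost 366.

For any fixed open set, each fleet base goes to its cheapest open site; total = fixed + service.
{B, C}: P→C 119, Q→C 36, R→B 84. Service 239; fixed 127; total 366.
{A, B, C}: service 239 + fixed 183 = 422
{C}: P→C 119, Q→C 36, R→C 180. Service 335; fixed 93; total 428.
{B}: P→B 221, Q→B 135, R→B 84. Service 440; fixed 34; total 474.
(All 7 nonempty subsets were checked; B and C is lowest.)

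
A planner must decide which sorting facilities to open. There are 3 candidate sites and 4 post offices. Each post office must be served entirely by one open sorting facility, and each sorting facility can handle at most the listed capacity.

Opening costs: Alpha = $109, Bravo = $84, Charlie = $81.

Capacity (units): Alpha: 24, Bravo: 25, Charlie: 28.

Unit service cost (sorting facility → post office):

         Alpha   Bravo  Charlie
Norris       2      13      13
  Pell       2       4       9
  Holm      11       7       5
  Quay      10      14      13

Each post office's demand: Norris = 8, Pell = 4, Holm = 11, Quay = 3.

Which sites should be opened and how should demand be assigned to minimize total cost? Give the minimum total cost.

Open {Alpha, Charlie}: Norris→Alpha 2·8=16, Pell→Alpha 2·4=8, Holm→Charlie 5·11=55, Quay→Alpha 10·3=30.
Loads: Alpha carries 15/24, Charlie carries 11/28. Service 109; fixed 190; total 299.
Next best feasible plan costs 308.

Minimum total cost: 299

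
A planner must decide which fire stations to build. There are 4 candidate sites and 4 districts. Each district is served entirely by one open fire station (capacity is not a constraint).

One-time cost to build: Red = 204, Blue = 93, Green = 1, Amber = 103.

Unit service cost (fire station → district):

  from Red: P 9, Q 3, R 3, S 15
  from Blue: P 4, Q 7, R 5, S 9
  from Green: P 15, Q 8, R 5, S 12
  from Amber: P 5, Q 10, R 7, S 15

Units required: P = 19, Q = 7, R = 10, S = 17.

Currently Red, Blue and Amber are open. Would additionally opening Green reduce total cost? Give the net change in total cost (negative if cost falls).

Current service cost with {Red, Blue, Amber}: 280.
Adding Green: each district re-picks its cheapest; new service cost 280, saving 0.
Extra fixed cost: 1. Net change = 1 − 0 = 1.
(Totals: 680 → 681.)

No — net change +1 (cost rises by 1).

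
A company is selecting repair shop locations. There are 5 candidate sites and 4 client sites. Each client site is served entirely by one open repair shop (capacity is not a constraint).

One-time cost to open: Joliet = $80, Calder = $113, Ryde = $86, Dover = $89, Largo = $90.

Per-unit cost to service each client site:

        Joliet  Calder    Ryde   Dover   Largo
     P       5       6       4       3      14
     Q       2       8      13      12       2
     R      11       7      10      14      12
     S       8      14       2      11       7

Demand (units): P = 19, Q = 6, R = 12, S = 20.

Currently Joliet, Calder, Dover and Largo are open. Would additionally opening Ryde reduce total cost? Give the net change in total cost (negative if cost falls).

Yes — net change −14 (cost falls by 14).

Current service cost with {Joliet, Calder, Dover, Largo}: 293.
Adding Ryde: each client site re-picks its cheapest; new service cost 193, saving 100.
Extra fixed cost: 86. Net change = 86 − 100 = -14.
(Totals: 665 → 651.)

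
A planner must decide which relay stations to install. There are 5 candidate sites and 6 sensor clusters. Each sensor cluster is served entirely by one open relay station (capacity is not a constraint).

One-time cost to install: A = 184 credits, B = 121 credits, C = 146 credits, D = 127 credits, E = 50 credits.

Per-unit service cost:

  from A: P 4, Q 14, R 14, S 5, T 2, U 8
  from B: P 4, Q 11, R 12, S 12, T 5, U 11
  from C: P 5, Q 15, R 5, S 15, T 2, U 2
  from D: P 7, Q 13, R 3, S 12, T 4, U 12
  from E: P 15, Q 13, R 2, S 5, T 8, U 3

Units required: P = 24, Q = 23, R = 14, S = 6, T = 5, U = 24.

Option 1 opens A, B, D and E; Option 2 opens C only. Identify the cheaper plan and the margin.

Option 2 is cheaper by 142.

Option 1: {A, B, D, E}: P→A 4·24=96, Q→B 11·23=253, R→E 2·14=28, S→A 5·6=30, T→A 2·5=10, U→E 3·24=72. Service 489; fixed 482; total 971.
Option 2: {C}: P→C 5·24=120, Q→C 15·23=345, R→C 5·14=70, S→C 15·6=90, T→C 2·5=10, U→C 2·24=48. Service 683; fixed 146; total 829.
Difference: |971 − 829| = 142.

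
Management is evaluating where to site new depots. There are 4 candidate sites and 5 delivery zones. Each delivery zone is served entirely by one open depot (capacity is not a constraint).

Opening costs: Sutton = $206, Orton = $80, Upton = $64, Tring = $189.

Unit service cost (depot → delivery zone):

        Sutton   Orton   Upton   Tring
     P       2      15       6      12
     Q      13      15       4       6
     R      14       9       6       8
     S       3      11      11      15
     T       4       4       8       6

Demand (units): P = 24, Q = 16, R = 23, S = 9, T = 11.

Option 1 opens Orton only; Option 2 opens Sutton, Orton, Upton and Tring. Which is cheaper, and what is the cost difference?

Option 1: {Orton}: P→Orton 15·24=360, Q→Orton 15·16=240, R→Orton 9·23=207, S→Orton 11·9=99, T→Orton 4·11=44. Service 950; fixed 80; total 1030.
Option 2: {Sutton, Orton, Upton, Tring}: P→Sutton 2·24=48, Q→Upton 4·16=64, R→Upton 6·23=138, S→Sutton 3·9=27, T→Sutton 4·11=44. Service 321; fixed 539; total 860.
Difference: |1030 − 860| = 170.

Option 2 is cheaper by 170.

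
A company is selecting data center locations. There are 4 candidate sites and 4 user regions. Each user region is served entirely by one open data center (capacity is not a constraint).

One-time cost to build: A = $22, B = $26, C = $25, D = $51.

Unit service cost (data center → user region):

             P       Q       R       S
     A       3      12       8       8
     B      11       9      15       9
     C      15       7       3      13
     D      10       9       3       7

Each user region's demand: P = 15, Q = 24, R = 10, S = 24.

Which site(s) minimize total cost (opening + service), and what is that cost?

Open A and C; minimum total cost 482.

For any fixed open set, each user region goes to its cheapest open site; total = fixed + service.
{A, C}: P→A 3·15=45, Q→C 7·24=168, R→C 3·10=30, S→A 8·24=192. Service 435; fixed 47; total 482.
{A, B, C}: P→A 3·15=45, Q→C 7·24=168, R→C 3·10=30, S→A 8·24=192. Service 435; fixed 73; total 508.
{A, C, D}: P→A 3·15=45, Q→C 7·24=168, R→C 3·10=30, S→D 7·24=168. Service 411; fixed 98; total 509.
{A, B, C, D}: service 411 + fixed 124 = 535
No other subset beats 482.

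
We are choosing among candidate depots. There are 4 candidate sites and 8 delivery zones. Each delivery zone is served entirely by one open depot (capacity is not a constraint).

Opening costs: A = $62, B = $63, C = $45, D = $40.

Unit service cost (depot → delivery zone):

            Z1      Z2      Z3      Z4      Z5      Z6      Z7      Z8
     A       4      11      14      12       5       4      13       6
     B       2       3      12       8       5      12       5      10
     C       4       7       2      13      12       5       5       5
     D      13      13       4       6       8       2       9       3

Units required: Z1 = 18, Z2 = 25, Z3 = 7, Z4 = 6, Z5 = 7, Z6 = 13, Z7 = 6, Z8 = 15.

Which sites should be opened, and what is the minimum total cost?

Open B and D; minimum total cost 414.

For any fixed open set, each delivery zone goes to its cheapest open site; total = fixed + service.
{B, D}: Z1→B 2·18=36, Z2→B 3·25=75, Z3→D 4·7=28, Z4→D 6·6=36, Z5→B 5·7=35, Z6→D 2·13=26, Z7→B 5·6=30, Z8→D 3·15=45. Service 311; fixed 103; total 414.
{B, C, D}: service 297 + fixed 148 = 445
{A, B, D}: Z1→B 2·18=36, Z2→B 3·25=75, Z3→D 4·7=28, Z4→D 6·6=36, Z5→A 5·7=35, Z6→D 2·13=26, Z7→B 5·6=30, Z8→D 3·15=45. Service 311; fixed 165; total 476.
{A, B, C, D}: Z1→B 2·18=36, Z2→B 3·25=75, Z3→C 2·7=14, Z4→D 6·6=36, Z5→A 5·7=35, Z6→D 2·13=26, Z7→B 5·6=30, Z8→D 3·15=45. Service 297; fixed 210; total 507.
No other subset beats 414.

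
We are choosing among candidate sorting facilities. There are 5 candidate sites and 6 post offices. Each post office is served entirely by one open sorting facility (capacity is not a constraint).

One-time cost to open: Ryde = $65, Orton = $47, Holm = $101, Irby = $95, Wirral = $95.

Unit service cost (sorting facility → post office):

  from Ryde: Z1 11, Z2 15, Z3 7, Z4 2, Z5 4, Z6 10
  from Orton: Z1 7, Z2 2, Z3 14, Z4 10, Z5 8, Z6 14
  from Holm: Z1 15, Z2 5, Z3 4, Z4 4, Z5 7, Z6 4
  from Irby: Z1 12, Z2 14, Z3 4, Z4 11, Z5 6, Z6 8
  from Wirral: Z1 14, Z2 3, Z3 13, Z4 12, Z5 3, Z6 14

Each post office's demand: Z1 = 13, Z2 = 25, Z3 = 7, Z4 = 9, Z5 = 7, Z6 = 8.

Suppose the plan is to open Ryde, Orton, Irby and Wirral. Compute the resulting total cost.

Each post office is assigned to its cheapest site among the open ones.
{Ryde, Orton, Irby, Wirral}: Z1→Orton 7·13=91, Z2→Orton 2·25=50, Z3→Irby 4·7=28, Z4→Ryde 2·9=18, Z5→Wirral 3·7=21, Z6→Irby 8·8=64. Service 272; fixed 302; total 574.

Total cost: 574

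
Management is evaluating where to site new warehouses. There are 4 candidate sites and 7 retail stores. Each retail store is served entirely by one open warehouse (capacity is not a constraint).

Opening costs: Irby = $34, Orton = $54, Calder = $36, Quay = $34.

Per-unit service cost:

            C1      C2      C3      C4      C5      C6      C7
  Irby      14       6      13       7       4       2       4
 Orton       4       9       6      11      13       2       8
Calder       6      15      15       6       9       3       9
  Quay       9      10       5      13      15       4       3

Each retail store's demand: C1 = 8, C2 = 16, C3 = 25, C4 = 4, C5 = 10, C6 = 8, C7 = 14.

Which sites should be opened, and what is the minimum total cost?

Open Irby and Quay; minimum total cost 487.

For any fixed open set, each retail store goes to its cheapest open site; total = fixed + service.
{Irby, Quay}: C1→Quay 9·8=72, C2→Irby 6·16=96, C3→Quay 5·25=125, C4→Irby 7·4=28, C5→Irby 4·10=40, C6→Irby 2·8=16, C7→Quay 3·14=42. Service 419; fixed 68; total 487.
{Irby, Calder, Quay}: C1→Calder 6·8=48, C2→Irby 6·16=96, C3→Quay 5·25=125, C4→Calder 6·4=24, C5→Irby 4·10=40, C6→Irby 2·8=16, C7→Quay 3·14=42. Service 391; fixed 104; total 495.
{Irby, Orton, Quay}: service 379 + fixed 122 = 501
{Irby, Orton, Calder, Quay}: service 375 + fixed 158 = 533
No other subset beats 487.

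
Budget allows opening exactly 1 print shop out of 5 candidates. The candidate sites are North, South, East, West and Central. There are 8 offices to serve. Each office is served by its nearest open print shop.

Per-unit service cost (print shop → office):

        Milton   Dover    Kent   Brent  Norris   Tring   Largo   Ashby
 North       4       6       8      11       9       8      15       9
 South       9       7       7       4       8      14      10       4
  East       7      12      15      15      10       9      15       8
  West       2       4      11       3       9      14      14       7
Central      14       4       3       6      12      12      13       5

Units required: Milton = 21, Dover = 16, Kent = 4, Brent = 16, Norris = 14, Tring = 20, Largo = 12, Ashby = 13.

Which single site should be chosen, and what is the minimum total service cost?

With exactly 1 open, each office uses its cheapest among the chosen.
{West}: Milton→West 2·21=42, Dover→West 4·16=64, Kent→West 11·4=44, Brent→West 3·16=48, Norris→West 9·14=126, Tring→West 14·20=280, Largo→West 14·12=168, Ashby→West 7·13=91. Service cost 863.
{South}: service cost 957
{North}: service cost 971
Among all 5 size-1 choices, {West} is lowest.

Choose West only; total service cost 863.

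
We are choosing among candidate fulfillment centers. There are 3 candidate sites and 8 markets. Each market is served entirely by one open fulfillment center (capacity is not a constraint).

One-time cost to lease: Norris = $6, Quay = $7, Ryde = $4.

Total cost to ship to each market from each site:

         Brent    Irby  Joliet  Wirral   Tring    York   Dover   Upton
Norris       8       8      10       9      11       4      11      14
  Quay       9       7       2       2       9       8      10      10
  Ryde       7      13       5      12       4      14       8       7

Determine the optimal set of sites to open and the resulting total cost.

For any fixed open set, each market goes to its cheapest open site; total = fixed + service.
{Quay, Ryde}: Brent→Ryde 7, Irby→Quay 7, Joliet→Quay 2, Wirral→Quay 2, Tring→Ryde 4, York→Quay 8, Dover→Ryde 8, Upton→Ryde 7. Service 45; fixed 11; total 56.
{Norris, Quay, Ryde}: service 41 + fixed 17 = 58
{Norris, Ryde}: service 52 + fixed 10 = 62
{Ryde}: Brent→Ryde 7, Irby→Ryde 13, Joliet→Ryde 5, Wirral→Ryde 12, Tring→Ryde 4, York→Ryde 14, Dover→Ryde 8, Upton→Ryde 7. Service 70; fixed 4; total 74.
(All 7 nonempty subsets were checked; Quay and Ryde is lowest.)

Open Quay and Ryde; minimum total cost 56.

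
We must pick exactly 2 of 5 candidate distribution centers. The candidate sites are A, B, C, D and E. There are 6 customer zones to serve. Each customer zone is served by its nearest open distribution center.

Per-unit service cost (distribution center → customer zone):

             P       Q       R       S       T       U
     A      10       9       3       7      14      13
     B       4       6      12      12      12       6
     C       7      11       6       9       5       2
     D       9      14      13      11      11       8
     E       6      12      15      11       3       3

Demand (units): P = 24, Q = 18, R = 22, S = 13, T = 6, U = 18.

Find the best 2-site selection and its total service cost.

Choose B and C; total service cost 519.

With exactly 2 open, each customer zone uses its cheapest among the chosen.
{B, C}: P→B 4·24=96, Q→B 6·18=108, R→C 6·22=132, S→C 9·13=117, T→C 5·6=30, U→C 2·18=36. Service cost 519.
{A, E}: service cost 535
{A, B}: service cost 541
Among all 10 size-2 choices, {B, C} is lowest.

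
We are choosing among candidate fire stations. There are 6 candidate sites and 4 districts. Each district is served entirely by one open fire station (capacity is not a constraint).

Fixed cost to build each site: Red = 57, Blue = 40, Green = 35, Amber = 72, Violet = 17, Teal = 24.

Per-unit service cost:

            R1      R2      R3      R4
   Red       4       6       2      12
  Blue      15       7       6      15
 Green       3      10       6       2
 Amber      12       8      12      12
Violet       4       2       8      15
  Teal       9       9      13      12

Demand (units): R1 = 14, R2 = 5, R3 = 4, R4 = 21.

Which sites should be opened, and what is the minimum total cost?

Open Green and Violet; minimum total cost 170.

For any fixed open set, each district goes to its cheapest open site; total = fixed + service.
{Green, Violet}: R1→Green 3·14=42, R2→Violet 2·5=10, R3→Green 6·4=24, R4→Green 2·21=42. Service 118; fixed 52; total 170.
{Green}: service 158 + fixed 35 = 193
{Green, Violet, Teal}: R1→Green 3·14=42, R2→Violet 2·5=10, R3→Green 6·4=24, R4→Green 2·21=42. Service 118; fixed 76; total 194.
{Red, Blue, Green, Amber, Violet, Teal}: service 102 + fixed 245 = 347
No other subset beats 170.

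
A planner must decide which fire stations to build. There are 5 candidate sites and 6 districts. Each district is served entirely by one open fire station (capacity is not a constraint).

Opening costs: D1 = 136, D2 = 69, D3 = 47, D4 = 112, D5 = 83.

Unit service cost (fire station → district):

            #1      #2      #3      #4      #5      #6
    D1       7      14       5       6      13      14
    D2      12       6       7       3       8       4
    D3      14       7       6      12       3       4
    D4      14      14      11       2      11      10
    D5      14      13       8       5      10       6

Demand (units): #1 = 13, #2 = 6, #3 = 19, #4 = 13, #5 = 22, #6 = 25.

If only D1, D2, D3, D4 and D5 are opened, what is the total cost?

Each district is assigned to its cheapest site among the open ones.
{D1, D2, D3, D4, D5}: #1→D1 7·13=91, #2→D2 6·6=36, #3→D1 5·19=95, #4→D4 2·13=26, #5→D3 3·22=66, #6→D2 4·25=100. Service 414; fixed 447; total 861.

Total cost: 861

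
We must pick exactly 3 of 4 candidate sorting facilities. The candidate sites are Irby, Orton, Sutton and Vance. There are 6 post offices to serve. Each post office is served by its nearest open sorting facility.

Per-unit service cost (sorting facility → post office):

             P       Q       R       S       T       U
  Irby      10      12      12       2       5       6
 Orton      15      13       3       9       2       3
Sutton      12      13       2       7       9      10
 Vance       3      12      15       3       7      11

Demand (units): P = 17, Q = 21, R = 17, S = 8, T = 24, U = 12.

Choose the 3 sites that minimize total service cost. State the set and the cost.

Choose Orton, Sutton and Vance; total service cost 445.

With exactly 3 open, each post office uses its cheapest among the chosen.
{Orton, Sutton, Vance}: P→Vance 3·17=51, Q→Vance 12·21=252, R→Sutton 2·17=34, S→Vance 3·8=24, T→Orton 2·24=48, U→Orton 3·12=36. Service cost 445.
{Irby, Orton, Vance}: service cost 454
{Irby, Sutton, Vance}: service cost 545
Among all 4 size-3 choices, {Orton, Sutton, Vance} is lowest.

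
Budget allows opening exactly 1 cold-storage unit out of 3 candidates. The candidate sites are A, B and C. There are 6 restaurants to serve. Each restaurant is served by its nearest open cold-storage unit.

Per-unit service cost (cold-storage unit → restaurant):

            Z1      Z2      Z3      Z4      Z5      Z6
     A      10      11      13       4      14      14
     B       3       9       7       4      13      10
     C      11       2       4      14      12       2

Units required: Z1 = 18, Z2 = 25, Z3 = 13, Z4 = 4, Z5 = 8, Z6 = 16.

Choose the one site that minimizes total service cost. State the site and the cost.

Choose C only; total service cost 484.

With exactly 1 open, each restaurant uses its cheapest among the chosen.
{C}: Z1→C 11·18=198, Z2→C 2·25=50, Z3→C 4·13=52, Z4→C 14·4=56, Z5→C 12·8=96, Z6→C 2·16=32. Service cost 484.
{B}: service cost 650
{A}: service cost 976
Among all 3 size-1 choices, {C} is lowest.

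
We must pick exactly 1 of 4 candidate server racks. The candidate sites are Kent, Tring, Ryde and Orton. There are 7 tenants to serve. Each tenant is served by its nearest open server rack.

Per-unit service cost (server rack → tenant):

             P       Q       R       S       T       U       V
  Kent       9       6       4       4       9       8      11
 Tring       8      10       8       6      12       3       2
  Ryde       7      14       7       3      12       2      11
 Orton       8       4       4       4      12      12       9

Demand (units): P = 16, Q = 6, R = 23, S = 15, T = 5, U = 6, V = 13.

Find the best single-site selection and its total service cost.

Choose Orton only; total service cost 553.

With exactly 1 open, each tenant uses its cheapest among the chosen.
{Orton}: P→Orton 8·16=128, Q→Orton 4·6=24, R→Orton 4·23=92, S→Orton 4·15=60, T→Orton 12·5=60, U→Orton 12·6=72, V→Orton 9·13=117. Service cost 553.
{Tring}: service cost 566
{Kent}: service cost 568
Among all 4 size-1 choices, {Orton} is lowest.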